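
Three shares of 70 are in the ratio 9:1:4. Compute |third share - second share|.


Total parts = 9 + 1 + 4 = 14
Value per part = 70 / 14 = 5
Shares: 9*5=45, 1*5=5, 4*5=20
Third share = 20, second share = 5
Difference = |20 - 5| = 15

15


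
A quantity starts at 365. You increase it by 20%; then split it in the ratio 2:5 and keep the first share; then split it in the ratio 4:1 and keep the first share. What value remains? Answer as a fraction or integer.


Start with 365.
Step 1: Increase by 20%: 365 * 120/100 = 438
Step 2: Split 2:5, first share = 438 * 2/7 = 876/7
Step 3: Split 4:1, first share = 876/7 * 4/5 = 3504/35
Final result = 3504/35

3504/35


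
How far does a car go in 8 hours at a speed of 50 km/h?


Using distance = speed * time
Speed = 50 km/h
Time = 8 hours
Distance = 50 * 8
= 400 km

400


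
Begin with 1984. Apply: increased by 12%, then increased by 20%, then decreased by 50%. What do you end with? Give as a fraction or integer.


Start: 1984
Step 1: increase by 12% => multiply by 112/100
  1984 * 112/100 = 55552/25
Step 2: increase by 20% => multiply by 120/100
  55552/25 * 120/100 = 333312/125
Step 3: decrease by 50% => multiply by 50/100
  333312/125 * 50/100 = 166656/125
Final value = 166656/125

166656/125


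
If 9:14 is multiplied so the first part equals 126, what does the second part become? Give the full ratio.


Original ratio: 9:14
First term target: 126
Scale factor = 126 / 9 = 14
Multiply second term: 14 * 14 = 196
Equivalent ratio = 126:196

126:196


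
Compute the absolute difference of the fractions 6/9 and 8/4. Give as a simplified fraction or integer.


Simplify: 6/9 = 2/3 and 8/4 = 2
Find common denominator: LCD = 3
Convert: 2/3 and 6/3
Difference = |2 - 6|/3 = 4/3
Simplified = 4/3

4/3


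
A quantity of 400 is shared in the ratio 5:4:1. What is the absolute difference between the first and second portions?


Total parts = 5 + 4 + 1 = 10
Value per part = 400 / 10 = 40
Shares: 5*40=200, 4*40=160, 1*40=40
First share = 200, second share = 160
Difference = |200 - 160| = 40

40


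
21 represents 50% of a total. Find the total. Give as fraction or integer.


Given: 21 is 50% of the whole
Set up: 21 = 50/100 * whole
whole = 21 * 100 / 50
whole = 2100 / 50
whole = 42

42


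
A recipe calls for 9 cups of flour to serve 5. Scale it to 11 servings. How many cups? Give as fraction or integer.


Original: 9 cups for 5 servings
Target servings = 11
Scaling factor = 11/5
New amount = 9 * 11/5
= 99/5
= 99/5 cups

99/5


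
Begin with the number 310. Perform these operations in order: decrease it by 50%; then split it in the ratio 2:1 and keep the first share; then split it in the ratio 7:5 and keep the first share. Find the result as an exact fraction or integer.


Start with 310.
Step 1: Decrease by 50%: 310 * 50/100 = 155
Step 2: Split 2:1, first share = 155 * 2/3 = 310/3
Step 3: Split 7:5, first share = 310/3 * 7/12 = 1085/18
Final result = 1085/18

1085/18


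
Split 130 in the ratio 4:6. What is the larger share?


Total parts = 4 + 6 = 10
Value per part = 130 / 10 = 13
First share = 4 * 13 = 52
Second share = 6 * 13 = 78
Larger share = 78

78


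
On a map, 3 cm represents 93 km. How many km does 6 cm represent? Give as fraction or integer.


Map scale: 3 cm = 93 km
Measured distance on map = 6 cm
Set up proportion: 6 * 93 / 3
= 558 / 3
= 186 km

186


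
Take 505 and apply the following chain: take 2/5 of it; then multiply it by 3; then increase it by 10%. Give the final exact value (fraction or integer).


Start with 505.
Step 1: Take 2/5: 505 * 2/5 = 202
Step 2: Multiply by 3: 202 * 3 = 606
Step 3: Increase by 10%: 606 * 110/100 = 3333/5
Final result = 3333/5

3333/5


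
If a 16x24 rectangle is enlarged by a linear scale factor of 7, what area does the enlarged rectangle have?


Original dimensions: 16 x 24
Enlargement factor = 7
New width = 16 * 7 = 112
New height = 24 * 7 = 168
New area = 112 * 168 = 18816

18816


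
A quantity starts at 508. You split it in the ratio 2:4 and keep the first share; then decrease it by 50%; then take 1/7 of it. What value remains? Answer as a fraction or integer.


Start with 508.
Step 1: Split 2:4, first share = 508 * 2/6 = 508/3
Step 2: Decrease by 50%: 508/3 * 50/100 = 254/3
Step 3: Take 1/7: 254/3 * 1/7 = 254/21
Final result = 254/21

254/21


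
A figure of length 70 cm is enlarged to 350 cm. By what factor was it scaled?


Original length = 70 cm
Scaled length = 350 cm
Scale factor = 350 / 70
= 5

5


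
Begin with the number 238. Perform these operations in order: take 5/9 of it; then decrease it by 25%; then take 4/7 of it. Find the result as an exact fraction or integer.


Start with 238.
Step 1: Take 5/9: 238 * 5/9 = 1190/9
Step 2: Decrease by 25%: 1190/9 * 75/100 = 595/6
Step 3: Take 4/7: 595/6 * 4/7 = 170/3
Final result = 170/3

170/3


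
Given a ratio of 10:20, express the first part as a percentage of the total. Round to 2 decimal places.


Total parts = 10 + 20 = 30
First part fraction = 10/30
Percentage = (10/30) * 100
= 0.333333 * 100
= 33.33%

33.33


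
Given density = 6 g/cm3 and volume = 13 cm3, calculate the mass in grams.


Using mass = density * volume
Density = 6 g/cm3
Volume = 13 cm3
Mass = 6 * 13
= 78 g

78


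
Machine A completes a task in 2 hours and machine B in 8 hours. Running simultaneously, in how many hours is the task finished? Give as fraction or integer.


Rate of A = 1/2 job per hour
Rate of B = 1/8 job per hour
Combined rate = 1/2 + 1/8
Find common denominator: (8 + 2)/(2*8) = 10/16
Combined rate = 5/8 job per hour
Time together = 1 / (5/8) = 8/5 hours

8/5


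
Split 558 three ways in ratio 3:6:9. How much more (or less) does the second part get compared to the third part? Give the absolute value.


Total parts = 3 + 6 + 9 = 18
Value per part = 558 / 18 = 31
Shares: 3*31=93, 6*31=186, 9*31=279
Second share = 186, third share = 279
Difference = |186 - 279| = 93

93


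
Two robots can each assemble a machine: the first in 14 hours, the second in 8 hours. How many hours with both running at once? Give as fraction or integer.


Rate of A = 1/14 job per hour
Rate of B = 1/8 job per hour
Combined rate = 1/14 + 1/8
Find common denominator: (8 + 14)/(14*8) = 22/112
Combined rate = 11/56 job per hour
Time together = 1 / (11/56) = 56/11 hours

56/11


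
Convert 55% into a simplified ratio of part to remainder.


Part = 55%, Remainder = 45%
Ratio = 55:45
GCD(55, 45) = 5
Simplify: 11:9 = 11:9

11:9


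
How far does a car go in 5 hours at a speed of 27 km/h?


Using distance = speed * time
Speed = 27 km/h
Time = 5 hours
Distance = 27 * 5
= 135 km

135


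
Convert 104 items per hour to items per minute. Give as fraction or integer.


Converting from per hour to per minute
Rate = 104 items per hour
Divide by 60: 104/60
= 26/15 items per minute

26/15


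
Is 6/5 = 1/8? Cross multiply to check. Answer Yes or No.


Cross multiply to check 6/5 = 1/8
Left cross product: 6 * 8 = 48
Right cross product: 5 * 1 = 5
48 != 5
Not equal, so proportions differ => No

No


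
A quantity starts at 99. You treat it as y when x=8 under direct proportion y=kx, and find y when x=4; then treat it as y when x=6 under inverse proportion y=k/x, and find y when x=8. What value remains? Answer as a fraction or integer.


Start with 99.
Step 1: Direct prop: k = (99)/8; new y = k*4 = 99*4/8 = 99/2
Step 2: Inverse prop: k = (99/2)*6; new y = k/8 = 99/2*6/8 = 297/8
Final result = 297/8

297/8


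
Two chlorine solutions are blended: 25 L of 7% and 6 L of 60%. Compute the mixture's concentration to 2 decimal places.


Solute in mixture 1 = 7% of 25 L = 25*7/100 = 7/4 L
Solute in mixture 2 = 60% of 6 L = 6*60/100 = 18/5 L
Total solute = 7/4 + 18/5 = 107/20 L
Total volume = 25 + 6 = 31 L
Final concentration = 107/20/31 * 100 = 17.26%

17.26


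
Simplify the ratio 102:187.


Find GCD(102, 187)
GCD = 17
Divide both by 17: 102/17 = 6, 187/17 = 11
Simplified ratio = 6:11

6:11


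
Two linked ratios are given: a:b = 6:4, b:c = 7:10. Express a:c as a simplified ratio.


Given a:b = 6:4 and b:c = 7:10
Make b consistent. Multiply first ratio by 7: a:b = 42:28
Multiply second ratio by 4: b:c = 28:40
Now b = 28 in both, so a:b:c = 42:28:40
Therefore a:c = 42:40
Simplify by GCD: a:c = 21:20

21:20


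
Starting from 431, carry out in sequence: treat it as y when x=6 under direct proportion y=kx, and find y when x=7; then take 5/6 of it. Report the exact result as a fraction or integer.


Start with 431.
Step 1: Direct prop: k = (431)/6; new y = k*7 = 431*7/6 = 3017/6
Step 2: Take 5/6: 3017/6 * 5/6 = 15085/36
Final result = 15085/36

15085/36


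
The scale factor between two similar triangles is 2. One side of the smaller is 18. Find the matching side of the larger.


Similar triangles have proportional sides
Scale factor = 2
Smaller side = 18
Corresponding larger side = 18 * 2
= 36

36


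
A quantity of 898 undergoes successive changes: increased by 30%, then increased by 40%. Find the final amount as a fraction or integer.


Start: 898
Step 1: increase by 30% => multiply by 130/100
  898 * 130/100 = 5837/5
Step 2: increase by 40% => multiply by 140/100
  5837/5 * 140/100 = 40859/25
Final value = 40859/25

40859/25


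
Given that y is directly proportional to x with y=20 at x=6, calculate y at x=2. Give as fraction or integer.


Direct proportion: y = kx
Find k: k = 20/6 = 10/3
Compute y at x=2: y = 10/3 * 2
y = 20/3

20/3


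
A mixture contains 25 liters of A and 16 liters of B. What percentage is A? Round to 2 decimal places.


Volume of A = 25 L
Volume of B = 16 L
Total volume = 25 + 16 = 41 L
Percentage of A = (25/41) * 100
= 60.98%

60.98


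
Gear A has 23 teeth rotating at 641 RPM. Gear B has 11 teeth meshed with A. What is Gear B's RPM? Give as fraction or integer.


Gear ratio: teeth_A * RPM_A = teeth_B * RPM_B
23 * 641 = 11 * RPM_B
14743 = 11 * RPM_B
RPM_B = 14743 / 11
RPM_B = 14743/11

14743/11


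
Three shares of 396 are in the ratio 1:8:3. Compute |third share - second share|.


Total parts = 1 + 8 + 3 = 12
Value per part = 396 / 12 = 33
Shares: 1*33=33, 8*33=264, 3*33=99
Third share = 99, second share = 264
Difference = |99 - 264| = 165

165


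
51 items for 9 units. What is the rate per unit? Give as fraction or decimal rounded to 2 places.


Total items = 51
Number of units = 9
Unit rate = 51 / 9
= 5.67 items per unit

5.67


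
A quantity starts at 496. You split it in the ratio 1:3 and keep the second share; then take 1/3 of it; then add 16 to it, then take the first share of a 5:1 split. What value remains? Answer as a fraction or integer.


Start with 496.
Step 1: Split 1:3, second share = 496 * 3/4 = 372
Step 2: Take 1/3: 372 * 1/3 = 124
Step 3: Add 16: 124+16=140; split 5:1 first = 140*5/6 = 350/3
Final result = 350/3

350/3


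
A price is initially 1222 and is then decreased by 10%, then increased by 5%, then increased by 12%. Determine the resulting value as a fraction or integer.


Start: 1222
Step 1: decrease by 10% => multiply by 90/100
  1222 * 90/100 = 5499/5
Step 2: increase by 5% => multiply by 105/100
  5499/5 * 105/100 = 115479/100
Step 3: increase by 12% => multiply by 112/100
  115479/100 * 112/100 = 808353/625
Final value = 808353/625

808353/625


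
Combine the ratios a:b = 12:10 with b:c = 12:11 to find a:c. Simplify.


Given a:b = 12:10 and b:c = 12:11
Make b consistent. Multiply first ratio by 12: a:b = 144:120
Multiply second ratio by 10: b:c = 120:110
Now b = 120 in both, so a:b:c = 144:120:110
Therefore a:c = 144:110
Simplify by GCD: a:c = 72:55

72:55


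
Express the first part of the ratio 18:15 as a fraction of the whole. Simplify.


Total parts = 18 + 15 = 33
First part fraction = 18/33
Simplify: 18/33 = 6/11

6/11


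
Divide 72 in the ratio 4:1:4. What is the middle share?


Ratio = 4:1:4
Total parts = 4 + 1 + 4 = 9
Value per part = 72 / 9 = 8
First share = 4 * 8 = 32
Middle share = 1 * 8 = 8
Third share = 4 * 8 = 32

8


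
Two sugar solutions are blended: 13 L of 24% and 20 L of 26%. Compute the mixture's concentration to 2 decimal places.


Solute in mixture 1 = 24% of 13 L = 13*24/100 = 78/25 L
Solute in mixture 2 = 26% of 20 L = 20*26/100 = 26/5 L
Total solute = 78/25 + 26/5 = 208/25 L
Total volume = 13 + 20 = 33 L
Final concentration = 208/25/33 * 100 = 25.21%

25.21


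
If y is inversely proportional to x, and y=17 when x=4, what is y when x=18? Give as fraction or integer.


Inverse proportion: y = k/x
Find k: k = 4 * 17 = 68
Compute y at x=18: y = 68/18
y = 34/9

34/9


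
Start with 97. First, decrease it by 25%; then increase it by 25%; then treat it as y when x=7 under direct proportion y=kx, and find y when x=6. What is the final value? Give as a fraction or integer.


Start with 97.
Step 1: Decrease by 25%: 97 * 75/100 = 291/4
Step 2: Increase by 25%: 291/4 * 125/100 = 1455/16
Step 3: Direct prop: k = (1455/16)/7; new y = k*6 = 1455/16*6/7 = 4365/56
Final result = 4365/56

4365/56


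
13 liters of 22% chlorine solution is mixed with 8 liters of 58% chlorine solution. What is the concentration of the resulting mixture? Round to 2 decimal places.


Solute in mixture 1 = 22% of 13 L = 13*22/100 = 143/50 L
Solute in mixture 2 = 58% of 8 L = 8*58/100 = 116/25 L
Total solute = 143/50 + 116/25 = 15/2 L
Total volume = 13 + 8 = 21 L
Final concentration = 15/2/21 * 100 = 35.71%

35.71


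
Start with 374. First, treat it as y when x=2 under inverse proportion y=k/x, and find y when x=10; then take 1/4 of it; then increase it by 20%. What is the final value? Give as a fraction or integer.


Start with 374.
Step 1: Inverse prop: k = (374)*2; new y = k/10 = 374*2/10 = 374/5
Step 2: Take 1/4: 374/5 * 1/4 = 187/10
Step 3: Increase by 20%: 187/10 * 120/100 = 561/25
Final result = 561/25

561/25


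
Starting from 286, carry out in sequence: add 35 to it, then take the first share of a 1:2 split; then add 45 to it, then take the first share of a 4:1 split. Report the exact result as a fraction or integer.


Start with 286.
Step 1: Add 35: 286+35=321; split 1:2 first = 321*1/3 = 107
Step 2: Add 45: 107+45=152; split 4:1 first = 152*4/5 = 608/5
Final result = 608/5

608/5


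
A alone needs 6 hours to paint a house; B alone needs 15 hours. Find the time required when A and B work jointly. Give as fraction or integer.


Rate of A = 1/6 job per hour
Rate of B = 1/15 job per hour
Combined rate = 1/6 + 1/15
Find common denominator: (15 + 6)/(6*15) = 21/90
Combined rate = 7/30 job per hour
Time together = 1 / (7/30) = 30/7 hours

30/7


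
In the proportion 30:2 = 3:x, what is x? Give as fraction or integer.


Setting up: 30/2 = 3/x
Cross multiply: 30 * x = 2 * 3
30x = 6
x = 6/30
x = 1/5

1/5


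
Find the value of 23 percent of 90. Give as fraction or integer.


Compute 23% of 90
Convert percentage: 23% = 23/100
Multiply: 90 * 23/100
= 2070/100
= 207/10

207/10


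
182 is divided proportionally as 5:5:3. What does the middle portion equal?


Ratio = 5:5:3
Total parts = 5 + 5 + 3 = 13
Value per part = 182 / 13 = 14
First share = 5 * 14 = 70
Middle share = 5 * 14 = 70
Third share = 3 * 14 = 42

70


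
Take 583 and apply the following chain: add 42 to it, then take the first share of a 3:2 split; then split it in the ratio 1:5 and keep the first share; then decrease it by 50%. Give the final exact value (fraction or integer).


Start with 583.
Step 1: Add 42: 583+42=625; split 3:2 first = 625*3/5 = 375
Step 2: Split 1:5, first share = 375 * 1/6 = 125/2
Step 3: Decrease by 50%: 125/2 * 50/100 = 125/4
Final result = 125/4

125/4


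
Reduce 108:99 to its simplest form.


Find GCD(108, 99)
GCD = 9
Divide both by 9: 108/9 = 12, 99/9 = 11
Simplified ratio = 12:11

12:11


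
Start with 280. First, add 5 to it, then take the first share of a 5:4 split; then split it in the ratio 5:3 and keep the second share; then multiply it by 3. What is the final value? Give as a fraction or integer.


Start with 280.
Step 1: Add 5: 280+5=285; split 5:4 first = 285*5/9 = 475/3
Step 2: Split 5:3, second share = 475/3 * 3/8 = 475/8
Step 3: Multiply by 3: 475/8 * 3 = 1425/8
Final result = 1425/8

1425/8


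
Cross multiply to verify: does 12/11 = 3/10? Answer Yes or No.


Cross multiply to check 12/11 = 3/10
Left cross product: 12 * 10 = 120
Right cross product: 11 * 3 = 33
120 != 33
Not equal, so proportions differ => No

No


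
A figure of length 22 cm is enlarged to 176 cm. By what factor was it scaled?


Original length = 22 cm
Scaled length = 176 cm
Scale factor = 176 / 22
= 8

8


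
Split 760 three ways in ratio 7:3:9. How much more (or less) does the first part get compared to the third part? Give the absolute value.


Total parts = 7 + 3 + 9 = 19
Value per part = 760 / 19 = 40
Shares: 7*40=280, 3*40=120, 9*40=360
First share = 280, third share = 360
Difference = |280 - 360| = 80

80


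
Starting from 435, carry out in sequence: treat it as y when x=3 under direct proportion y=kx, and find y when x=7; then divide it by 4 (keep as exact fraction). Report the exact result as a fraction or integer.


Start with 435.
Step 1: Direct prop: k = (435)/3; new y = k*7 = 435*7/3 = 1015
Step 2: Divide by 4: 1015 / 4 = 1015/4
Final result = 1015/4

1015/4


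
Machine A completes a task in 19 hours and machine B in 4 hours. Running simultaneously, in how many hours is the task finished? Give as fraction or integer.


Rate of A = 1/19 job per hour
Rate of B = 1/4 job per hour
Combined rate = 1/19 + 1/4
Find common denominator: (4 + 19)/(19*4) = 23/76
Combined rate = 23/76 job per hour
Time together = 1 / (23/76) = 76/23 hours

76/23


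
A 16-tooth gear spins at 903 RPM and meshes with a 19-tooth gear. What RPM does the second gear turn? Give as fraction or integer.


Gear ratio: teeth_A * RPM_A = teeth_B * RPM_B
16 * 903 = 19 * RPM_B
14448 = 19 * RPM_B
RPM_B = 14448 / 19
RPM_B = 14448/19

14448/19


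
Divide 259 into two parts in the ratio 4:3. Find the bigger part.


Total parts = 4 + 3 = 7
Value per part = 259 / 7 = 37
First share = 4 * 37 = 148
Second share = 3 * 37 = 111
Larger share = 148

148


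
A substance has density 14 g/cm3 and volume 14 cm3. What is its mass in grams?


Using mass = density * volume
Density = 14 g/cm3
Volume = 14 cm3
Mass = 14 * 14
= 196 g

196


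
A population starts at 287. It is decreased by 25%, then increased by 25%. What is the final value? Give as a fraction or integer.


Start: 287
Step 1: decrease by 25% => multiply by 75/100
  287 * 75/100 = 861/4
Step 2: increase by 25% => multiply by 125/100
  861/4 * 125/100 = 4305/16
Final value = 4305/16

4305/16


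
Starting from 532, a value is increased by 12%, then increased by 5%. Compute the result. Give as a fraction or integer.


Start: 532
Step 1: increase by 12% => multiply by 112/100
  532 * 112/100 = 14896/25
Step 2: increase by 5% => multiply by 105/100
  14896/25 * 105/100 = 78204/125
Final value = 78204/125

78204/125


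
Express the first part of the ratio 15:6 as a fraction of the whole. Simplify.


Total parts = 15 + 6 = 21
First part fraction = 15/21
Simplify: 15/21 = 5/7

5/7


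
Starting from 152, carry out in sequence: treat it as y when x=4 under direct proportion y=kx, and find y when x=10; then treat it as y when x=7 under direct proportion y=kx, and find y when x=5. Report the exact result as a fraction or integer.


Start with 152.
Step 1: Direct prop: k = (152)/4; new y = k*10 = 152*10/4 = 380
Step 2: Direct prop: k = (380)/7; new y = k*5 = 380*5/7 = 1900/7
Final result = 1900/7

1900/7


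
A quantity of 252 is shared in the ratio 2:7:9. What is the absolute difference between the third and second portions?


Total parts = 2 + 7 + 9 = 18
Value per part = 252 / 18 = 14
Shares: 2*14=28, 7*14=98, 9*14=126
Third share = 126, second share = 98
Difference = |126 - 98| = 28

28


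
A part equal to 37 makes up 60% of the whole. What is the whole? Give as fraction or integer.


Given: 37 is 60% of the whole
Set up: 37 = 60/100 * whole
whole = 37 * 100 / 60
whole = 3700 / 60
whole = 185/3

185/3


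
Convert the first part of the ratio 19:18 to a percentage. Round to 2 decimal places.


Total parts = 19 + 18 = 37
First part fraction = 19/37
Percentage = (19/37) * 100
= 0.513514 * 100
= 51.35%

51.35


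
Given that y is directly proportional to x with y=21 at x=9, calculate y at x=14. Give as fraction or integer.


Direct proportion: y = kx
Find k: k = 21/9 = 7/3
Compute y at x=14: y = 7/3 * 14
y = 98/3

98/3


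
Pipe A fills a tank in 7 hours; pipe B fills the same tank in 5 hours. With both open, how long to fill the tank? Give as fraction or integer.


Rate of A = 1/7 job per hour
Rate of B = 1/5 job per hour
Combined rate = 1/7 + 1/5
Find common denominator: (5 + 7)/(7*5) = 12/35
Combined rate = 12/35 job per hour
Time together = 1 / (12/35) = 35/12 hours

35/12


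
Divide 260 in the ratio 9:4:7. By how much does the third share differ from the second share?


Total parts = 9 + 4 + 7 = 20
Value per part = 260 / 20 = 13
Shares: 9*13=117, 4*13=52, 7*13=91
Third share = 91, second share = 52
Difference = |91 - 52| = 39

39


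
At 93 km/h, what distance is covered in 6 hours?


Using distance = speed * time
Speed = 93 km/h
Time = 6 hours
Distance = 93 * 6
= 558 km

558


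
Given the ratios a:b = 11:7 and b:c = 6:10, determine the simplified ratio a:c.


Given a:b = 11:7 and b:c = 6:10
Make b consistent. Multiply first ratio by 6: a:b = 66:42
Multiply second ratio by 7: b:c = 42:70
Now b = 42 in both, so a:b:c = 66:42:70
Therefore a:c = 66:70
Simplify by GCD: a:c = 33:35

33:35


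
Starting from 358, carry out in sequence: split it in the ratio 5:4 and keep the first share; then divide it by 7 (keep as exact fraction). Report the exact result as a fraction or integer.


Start with 358.
Step 1: Split 5:4, first share = 358 * 5/9 = 1790/9
Step 2: Divide by 7: 1790/9 / 7 = 1790/63
Final result = 1790/63

1790/63


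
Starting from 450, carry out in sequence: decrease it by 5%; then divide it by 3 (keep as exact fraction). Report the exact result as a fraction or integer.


Start with 450.
Step 1: Decrease by 5%: 450 * 95/100 = 855/2
Step 2: Divide by 3: 855/2 / 3 = 285/2
Final result = 285/2

285/2


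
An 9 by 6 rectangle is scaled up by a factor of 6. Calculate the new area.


Original dimensions: 9 x 6
Enlargement factor = 6
New width = 9 * 6 = 54
New height = 6 * 6 = 36
New area = 54 * 36 = 1944

1944


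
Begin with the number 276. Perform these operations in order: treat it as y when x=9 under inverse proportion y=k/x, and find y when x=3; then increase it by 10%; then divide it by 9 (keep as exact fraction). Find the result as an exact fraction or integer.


Start with 276.
Step 1: Inverse prop: k = (276)*9; new y = k/3 = 276*9/3 = 828
Step 2: Increase by 10%: 828 * 110/100 = 4554/5
Step 3: Divide by 9: 4554/5 / 9 = 506/5
Final result = 506/5

506/5


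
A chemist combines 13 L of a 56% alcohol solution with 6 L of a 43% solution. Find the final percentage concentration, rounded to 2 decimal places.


Solute in mixture 1 = 56% of 13 L = 13*56/100 = 182/25 L
Solute in mixture 2 = 43% of 6 L = 6*43/100 = 129/50 L
Total solute = 182/25 + 129/50 = 493/50 L
Total volume = 13 + 6 = 19 L
Final concentration = 493/50/19 * 100 = 51.89%

51.89


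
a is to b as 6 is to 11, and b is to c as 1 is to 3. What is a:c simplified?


Given a:b = 6:11 and b:c = 1:3
Make b consistent. Multiply first ratio by 1: a:b = 6:11
Multiply second ratio by 11: b:c = 11:33
Now b = 11 in both, so a:b:c = 6:11:33
Therefore a:c = 6:33
Simplify by GCD: a:c = 2:11

2:11


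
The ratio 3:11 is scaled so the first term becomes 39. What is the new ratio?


Original ratio: 3:11
First term target: 39
Scale factor = 39 / 3 = 13
Multiply second term: 11 * 13 = 143
Equivalent ratio = 39:143

39:143


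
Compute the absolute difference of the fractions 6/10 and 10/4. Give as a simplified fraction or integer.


Simplify: 6/10 = 3/5 and 10/4 = 5/2
Find common denominator: LCD = 10
Convert: 6/10 and 25/10
Difference = |6 - 25|/10 = 19/10
Simplified = 19/10

19/10


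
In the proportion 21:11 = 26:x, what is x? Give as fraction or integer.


Setting up: 21/11 = 26/x
Cross multiply: 21 * x = 11 * 26
21x = 286
x = 286/21
x = 286/21

286/21


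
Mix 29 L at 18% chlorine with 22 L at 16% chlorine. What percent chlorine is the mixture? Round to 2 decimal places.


Solute in mixture 1 = 18% of 29 L = 29*18/100 = 261/50 L
Solute in mixture 2 = 16% of 22 L = 22*16/100 = 88/25 L
Total solute = 261/50 + 88/25 = 437/50 L
Total volume = 29 + 22 = 51 L
Final concentration = 437/50/51 * 100 = 17.14%

17.14


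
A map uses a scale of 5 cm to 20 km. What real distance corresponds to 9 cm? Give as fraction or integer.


Map scale: 5 cm = 20 km
Measured distance on map = 9 cm
Set up proportion: 9 * 20 / 5
= 180 / 5
= 36 km

36


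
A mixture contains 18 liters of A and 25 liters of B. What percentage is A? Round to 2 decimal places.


Volume of A = 18 L
Volume of B = 25 L
Total volume = 18 + 25 = 43 L
Percentage of A = (18/43) * 100
= 41.86%

41.86


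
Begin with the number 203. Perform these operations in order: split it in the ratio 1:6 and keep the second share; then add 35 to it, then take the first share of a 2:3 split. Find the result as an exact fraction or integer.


Start with 203.
Step 1: Split 1:6, second share = 203 * 6/7 = 174
Step 2: Add 35: 174+35=209; split 2:3 first = 209*2/5 = 418/5
Final result = 418/5

418/5


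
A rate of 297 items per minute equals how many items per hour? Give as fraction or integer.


Converting from per minute to per hour
Rate = 297 items per minute
Multiply by 60: 297 * 60
= 17820 items per hour

17820


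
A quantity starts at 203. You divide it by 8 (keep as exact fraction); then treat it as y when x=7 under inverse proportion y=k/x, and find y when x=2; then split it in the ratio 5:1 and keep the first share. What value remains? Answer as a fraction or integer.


Start with 203.
Step 1: Divide by 8: 203 / 8 = 203/8
Step 2: Inverse prop: k = (203/8)*7; new y = k/2 = 203/8*7/2 = 1421/16
Step 3: Split 5:1, first share = 1421/16 * 5/6 = 7105/96
Final result = 7105/96

7105/96


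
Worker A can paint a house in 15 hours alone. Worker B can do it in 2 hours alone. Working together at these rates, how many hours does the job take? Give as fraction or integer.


Rate of A = 1/15 job per hour
Rate of B = 1/2 job per hour
Combined rate = 1/15 + 1/2
Find common denominator: (2 + 15)/(15*2) = 17/30
Combined rate = 17/30 job per hour
Time together = 1 / (17/30) = 30/17 hours

30/17


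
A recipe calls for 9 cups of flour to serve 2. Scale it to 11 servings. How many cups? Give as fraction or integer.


Original: 9 cups for 2 servings
Target servings = 11
Scaling factor = 11/2
New amount = 9 * 11/2
= 99/2
= 99/2 cups

99/2


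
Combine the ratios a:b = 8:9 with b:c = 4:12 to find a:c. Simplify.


Given a:b = 8:9 and b:c = 4:12
Make b consistent. Multiply first ratio by 4: a:b = 32:36
Multiply second ratio by 9: b:c = 36:108
Now b = 36 in both, so a:b:c = 32:36:108
Therefore a:c = 32:108
Simplify by GCD: a:c = 8:27

8:27


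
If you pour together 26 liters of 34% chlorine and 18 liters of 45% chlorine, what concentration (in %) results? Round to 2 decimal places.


Solute in mixture 1 = 34% of 26 L = 26*34/100 = 221/25 L
Solute in mixture 2 = 45% of 18 L = 18*45/100 = 81/10 L
Total solute = 221/25 + 81/10 = 847/50 L
Total volume = 26 + 18 = 44 L
Final concentration = 847/50/44 * 100 = 38.50%

38.50


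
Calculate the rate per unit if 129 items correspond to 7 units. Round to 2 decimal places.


Total items = 129
Number of units = 7
Unit rate = 129 / 7
= 18.43 items per unit

18.43


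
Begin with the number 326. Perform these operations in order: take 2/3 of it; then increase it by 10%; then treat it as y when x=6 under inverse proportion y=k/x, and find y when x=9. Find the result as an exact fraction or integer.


Start with 326.
Step 1: Take 2/3: 326 * 2/3 = 652/3
Step 2: Increase by 10%: 652/3 * 110/100 = 3586/15
Step 3: Inverse prop: k = (3586/15)*6; new y = k/9 = 3586/15*6/9 = 7172/45
Final result = 7172/45

7172/45


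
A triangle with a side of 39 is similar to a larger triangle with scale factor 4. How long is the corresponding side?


Similar triangles have proportional sides
Scale factor = 4
Smaller side = 39
Corresponding larger side = 39 * 4
= 156

156


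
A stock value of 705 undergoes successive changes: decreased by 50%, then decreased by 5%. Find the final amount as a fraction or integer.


Start: 705
Step 1: decrease by 50% => multiply by 50/100
  705 * 50/100 = 705/2
Step 2: decrease by 5% => multiply by 95/100
  705/2 * 95/100 = 2679/8
Final value = 2679/8

2679/8


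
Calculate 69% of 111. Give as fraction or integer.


Compute 69% of 111
Convert percentage: 69% = 69/100
Multiply: 111 * 69/100
= 7659/100
= 7659/100

7659/100


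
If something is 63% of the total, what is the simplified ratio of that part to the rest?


Part = 63%, Remainder = 37%
Ratio = 63:37
GCD(63, 37) = 1
Simplify: 63:37 = 63:37

63:37


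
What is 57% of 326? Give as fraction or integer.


Compute 57% of 326
Convert percentage: 57% = 57/100
Multiply: 326 * 57/100
= 18582/100
= 9291/50

9291/50


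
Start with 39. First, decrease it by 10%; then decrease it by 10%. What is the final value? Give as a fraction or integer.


Start with 39.
Step 1: Decrease by 10%: 39 * 90/100 = 351/10
Step 2: Decrease by 10%: 351/10 * 90/100 = 3159/100
Final result = 3159/100

3159/100


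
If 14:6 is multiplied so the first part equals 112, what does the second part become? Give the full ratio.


Original ratio: 14:6
First term target: 112
Scale factor = 112 / 14 = 8
Multiply second term: 6 * 8 = 48
Equivalent ratio = 112:48

112:48


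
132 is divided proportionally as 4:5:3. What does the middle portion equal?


Ratio = 4:5:3
Total parts = 4 + 5 + 3 = 12
Value per part = 132 / 12 = 11
First share = 4 * 11 = 44
Middle share = 5 * 11 = 55
Third share = 3 * 11 = 33

55


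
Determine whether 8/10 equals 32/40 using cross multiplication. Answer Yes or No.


Cross multiply to check 8/10 = 32/40
Left cross product: 8 * 40 = 320
Right cross product: 10 * 32 = 320
320 = 320
Equal, so proportions match => Yes

Yes


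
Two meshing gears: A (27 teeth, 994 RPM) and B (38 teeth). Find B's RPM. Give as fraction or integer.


Gear ratio: teeth_A * RPM_A = teeth_B * RPM_B
27 * 994 = 38 * RPM_B
26838 = 38 * RPM_B
RPM_B = 26838 / 38
RPM_B = 13419/19

13419/19


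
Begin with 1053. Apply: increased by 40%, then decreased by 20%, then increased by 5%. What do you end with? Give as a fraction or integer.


Start: 1053
Step 1: increase by 40% => multiply by 140/100
  1053 * 140/100 = 7371/5
Step 2: decrease by 20% => multiply by 80/100
  7371/5 * 80/100 = 29484/25
Step 3: increase by 5% => multiply by 105/100
  29484/25 * 105/100 = 154791/125
Final value = 154791/125

154791/125


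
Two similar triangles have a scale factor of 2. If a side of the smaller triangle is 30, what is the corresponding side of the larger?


Similar triangles have proportional sides
Scale factor = 2
Smaller side = 30
Corresponding larger side = 30 * 2
= 60

60


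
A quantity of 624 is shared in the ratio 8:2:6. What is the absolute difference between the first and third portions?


Total parts = 8 + 2 + 6 = 16
Value per part = 624 / 16 = 39
Shares: 8*39=312, 2*39=78, 6*39=234
First share = 312, third share = 234
Difference = |312 - 234| = 78

78


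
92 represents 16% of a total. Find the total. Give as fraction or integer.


Given: 92 is 16% of the whole
Set up: 92 = 16/100 * whole
whole = 92 * 100 / 16
whole = 9200 / 16
whole = 575

575


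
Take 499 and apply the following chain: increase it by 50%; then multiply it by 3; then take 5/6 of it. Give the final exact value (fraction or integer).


Start with 499.
Step 1: Increase by 50%: 499 * 150/100 = 1497/2
Step 2: Multiply by 3: 1497/2 * 3 = 4491/2
Step 3: Take 5/6: 4491/2 * 5/6 = 7485/4
Final result = 7485/4

7485/4


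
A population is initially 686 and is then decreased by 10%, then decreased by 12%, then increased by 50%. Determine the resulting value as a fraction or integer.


Start: 686
Step 1: decrease by 10% => multiply by 90/100
  686 * 90/100 = 3087/5
Step 2: decrease by 12% => multiply by 88/100
  3087/5 * 88/100 = 67914/125
Step 3: increase by 50% => multiply by 150/100
  67914/125 * 150/100 = 101871/125
Final value = 101871/125

101871/125


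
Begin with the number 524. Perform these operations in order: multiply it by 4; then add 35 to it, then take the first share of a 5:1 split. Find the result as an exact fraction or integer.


Start with 524.
Step 1: Multiply by 4: 524 * 4 = 2096
Step 2: Add 35: 2096+35=2131; split 5:1 first = 2131*5/6 = 10655/6
Final result = 10655/6

10655/6


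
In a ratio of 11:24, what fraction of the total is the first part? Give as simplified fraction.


Total parts = 11 + 24 = 35
First part fraction = 11/35
Simplify: 11/35 = 11/35

11/35


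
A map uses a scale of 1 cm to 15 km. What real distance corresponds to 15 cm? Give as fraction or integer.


Map scale: 1 cm = 15 km
Measured distance on map = 15 cm
Set up proportion: 15 * 15 / 1
= 225 / 1
= 225 km

225


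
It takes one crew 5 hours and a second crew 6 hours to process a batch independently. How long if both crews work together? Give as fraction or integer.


Rate of A = 1/5 job per hour
Rate of B = 1/6 job per hour
Combined rate = 1/5 + 1/6
Find common denominator: (6 + 5)/(5*6) = 11/30
Combined rate = 11/30 job per hour
Time together = 1 / (11/30) = 30/11 hours

30/11


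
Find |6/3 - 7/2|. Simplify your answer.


Simplify: 6/3 = 2 and 7/2 = 7/2
Find common denominator: LCD = 2
Convert: 4/2 and 7/2
Difference = |4 - 7|/2 = 3/2
Simplified = 3/2

3/2


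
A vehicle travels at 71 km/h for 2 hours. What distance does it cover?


Using distance = speed * time
Speed = 71 km/h
Time = 2 hours
Distance = 71 * 2
= 142 km

142


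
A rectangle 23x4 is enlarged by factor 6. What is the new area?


Original dimensions: 23 x 4
Enlargement factor = 6
New width = 23 * 6 = 138
New height = 4 * 6 = 24
New area = 138 * 24 = 3312

3312


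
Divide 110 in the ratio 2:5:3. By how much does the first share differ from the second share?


Total parts = 2 + 5 + 3 = 10
Value per part = 110 / 10 = 11
Shares: 2*11=22, 5*11=55, 3*11=33
First share = 22, second share = 55
Difference = |22 - 55| = 33

33


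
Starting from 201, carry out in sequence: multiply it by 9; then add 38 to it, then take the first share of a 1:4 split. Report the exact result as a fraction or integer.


Start with 201.
Step 1: Multiply by 9: 201 * 9 = 1809
Step 2: Add 38: 1809+38=1847; split 1:4 first = 1847*1/5 = 1847/5
Final result = 1847/5

1847/5


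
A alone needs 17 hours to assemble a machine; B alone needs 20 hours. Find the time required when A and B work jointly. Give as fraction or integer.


Rate of A = 1/17 job per hour
Rate of B = 1/20 job per hour
Combined rate = 1/17 + 1/20
Find common denominator: (20 + 17)/(17*20) = 37/340
Combined rate = 37/340 job per hour
Time together = 1 / (37/340) = 340/37 hours

340/37


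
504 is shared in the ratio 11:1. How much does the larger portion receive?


Total parts = 11 + 1 = 12
Value per part = 504 / 12 = 42
First share = 11 * 42 = 462
Second share = 1 * 42 = 42
Larger share = 462

462


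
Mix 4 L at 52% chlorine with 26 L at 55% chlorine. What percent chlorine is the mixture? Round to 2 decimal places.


Solute in mixture 1 = 52% of 4 L = 4*52/100 = 52/25 L
Solute in mixture 2 = 55% of 26 L = 26*55/100 = 143/10 L
Total solute = 52/25 + 143/10 = 819/50 L
Total volume = 4 + 26 = 30 L
Final concentration = 819/50/30 * 100 = 54.60%

54.60


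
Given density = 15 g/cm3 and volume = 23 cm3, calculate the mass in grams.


Using mass = density * volume
Density = 15 g/cm3
Volume = 23 cm3
Mass = 15 * 23
= 345 g

345


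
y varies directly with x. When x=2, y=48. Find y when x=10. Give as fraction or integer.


Direct proportion: y = kx
Find k: k = 48/2 = 24
Compute y at x=10: y = 24 * 10
y = 240

240


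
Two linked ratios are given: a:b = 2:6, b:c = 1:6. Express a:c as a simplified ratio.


Given a:b = 2:6 and b:c = 1:6
Make b consistent. Multiply first ratio by 1: a:b = 2:6
Multiply second ratio by 6: b:c = 6:36
Now b = 6 in both, so a:b:c = 2:6:36
Therefore a:c = 2:36
Simplify by GCD: a:c = 1:18

1:18


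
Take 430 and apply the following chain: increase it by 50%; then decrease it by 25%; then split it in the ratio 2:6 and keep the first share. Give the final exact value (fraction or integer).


Start with 430.
Step 1: Increase by 50%: 430 * 150/100 = 645
Step 2: Decrease by 25%: 645 * 75/100 = 1935/4
Step 3: Split 2:6, first share = 1935/4 * 2/8 = 1935/16
Final result = 1935/16

1935/16


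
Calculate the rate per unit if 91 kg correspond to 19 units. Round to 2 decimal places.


Total kg = 91
Number of units = 19
Unit rate = 91 / 19
= 4.79 kg per unit

4.79


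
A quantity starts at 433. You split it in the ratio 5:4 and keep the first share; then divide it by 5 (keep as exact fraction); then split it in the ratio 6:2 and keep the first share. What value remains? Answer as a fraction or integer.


Start with 433.
Step 1: Split 5:4, first share = 433 * 5/9 = 2165/9
Step 2: Divide by 5: 2165/9 / 5 = 433/9
Step 3: Split 6:2, first share = 433/9 * 6/8 = 433/12
Final result = 433/12

433/12


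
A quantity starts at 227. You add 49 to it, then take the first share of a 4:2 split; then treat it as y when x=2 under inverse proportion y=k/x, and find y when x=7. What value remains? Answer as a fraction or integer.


Start with 227.
Step 1: Add 49: 227+49=276; split 4:2 first = 276*4/6 = 184
Step 2: Inverse prop: k = (184)*2; new y = k/7 = 184*2/7 = 368/7
Final result = 368/7

368/7


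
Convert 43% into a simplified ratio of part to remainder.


Part = 43%, Remainder = 57%
Ratio = 43:57
GCD(43, 57) = 1
Simplify: 43:57 = 43:57

43:57


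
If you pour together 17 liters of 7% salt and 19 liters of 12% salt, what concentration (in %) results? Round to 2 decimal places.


Solute in mixture 1 = 7% of 17 L = 17*7/100 = 119/100 L
Solute in mixture 2 = 12% of 19 L = 19*12/100 = 57/25 L
Total solute = 119/100 + 57/25 = 347/100 L
Total volume = 17 + 19 = 36 L
Final concentration = 347/100/36 * 100 = 9.64%

9.64


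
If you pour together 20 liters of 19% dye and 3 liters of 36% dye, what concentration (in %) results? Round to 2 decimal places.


Solute in mixture 1 = 19% of 20 L = 20*19/100 = 19/5 L
Solute in mixture 2 = 36% of 3 L = 3*36/100 = 27/25 L
Total solute = 19/5 + 27/25 = 122/25 L
Total volume = 20 + 3 = 23 L
Final concentration = 122/25/23 * 100 = 21.22%

21.22


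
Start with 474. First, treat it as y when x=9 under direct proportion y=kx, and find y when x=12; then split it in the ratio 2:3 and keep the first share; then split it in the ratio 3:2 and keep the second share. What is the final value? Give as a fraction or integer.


Start with 474.
Step 1: Direct prop: k = (474)/9; new y = k*12 = 474*12/9 = 632
Step 2: Split 2:3, first share = 632 * 2/5 = 1264/5
Step 3: Split 3:2, second share = 1264/5 * 2/5 = 2528/25
Final result = 2528/25

2528/25


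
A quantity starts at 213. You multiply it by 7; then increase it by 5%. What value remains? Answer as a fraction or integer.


Start with 213.
Step 1: Multiply by 7: 213 * 7 = 1491
Step 2: Increase by 5%: 1491 * 105/100 = 31311/20
Final result = 31311/20

31311/20
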